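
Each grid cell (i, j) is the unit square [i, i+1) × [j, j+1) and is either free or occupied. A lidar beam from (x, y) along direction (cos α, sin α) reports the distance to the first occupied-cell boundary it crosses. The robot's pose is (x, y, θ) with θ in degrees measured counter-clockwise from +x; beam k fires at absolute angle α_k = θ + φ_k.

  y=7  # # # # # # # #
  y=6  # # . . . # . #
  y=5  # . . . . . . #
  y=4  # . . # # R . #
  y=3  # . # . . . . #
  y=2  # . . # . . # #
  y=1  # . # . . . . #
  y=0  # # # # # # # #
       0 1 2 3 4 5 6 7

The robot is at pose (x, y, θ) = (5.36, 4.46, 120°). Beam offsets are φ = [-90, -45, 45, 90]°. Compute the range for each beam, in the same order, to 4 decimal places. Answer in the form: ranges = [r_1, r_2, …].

ranges = [1.8937, 1.5943, 0.3727, 0.4157]

beam 1: φ=-90°, α=30°
  direction (0.8660, 0.5000); cell (5,4); t to first gridline: x 0.7390, y 1.0800 (then +1.1547 / +2.0000)
    (6,4) via x @ 0.7390
    (6,5) via y @ 1.0800
    (7,5) via x @ 1.8937  # hit
  → r_1 = 1.8937
beam 2: φ=-45°, α=75°
  direction (0.2588, 0.9659); cell (5,4); t to first gridline: x 2.4728, y 0.5590 (then +3.8637 / +1.0353)
    (5,5) via y @ 0.5590
    (5,6) via y @ 1.5943  # hit
  → r_2 = 1.5943
beam 3: φ=45°, α=165°
  direction (-0.9659, 0.2588); cell (5,4); t to first gridline: x 0.3727, y 2.0864 (then +1.0353 / +3.8637)
    (4,4) via x @ 0.3727  # hit
  → r_3 = 0.3727
beam 4: φ=90°, α=210°
  direction (-0.8660, -0.5000); cell (5,4); t to first gridline: x 0.4157, y 0.9200 (then +1.1547 / +2.0000)
    (4,4) via x @ 0.4157  # hit
  → r_4 = 0.4157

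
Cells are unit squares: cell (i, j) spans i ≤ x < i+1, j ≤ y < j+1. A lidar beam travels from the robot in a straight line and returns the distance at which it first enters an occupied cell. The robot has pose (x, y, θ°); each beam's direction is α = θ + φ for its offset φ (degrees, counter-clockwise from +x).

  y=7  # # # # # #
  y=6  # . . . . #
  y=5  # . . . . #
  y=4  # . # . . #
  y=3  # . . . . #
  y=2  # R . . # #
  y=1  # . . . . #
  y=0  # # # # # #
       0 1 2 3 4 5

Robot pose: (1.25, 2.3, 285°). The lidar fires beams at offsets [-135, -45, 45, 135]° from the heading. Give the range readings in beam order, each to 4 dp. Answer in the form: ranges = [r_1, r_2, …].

ranges = [0.2887, 0.5000, 2.6000, 1.9630]

beam 1: φ=-135°, α=150°
  direction (-0.8660, 0.5000); cell (1,2); t to first gridline: x 0.2887, y 1.4000 (then +1.1547 / +2.0000)
    (0,2) via x @ 0.2887  # hit
  → r_1 = 0.2887
beam 2: φ=-45°, α=240°
  direction (-0.5000, -0.8660); cell (1,2); t to first gridline: x 0.5000, y 0.3464 (then +2.0000 / +1.1547)
    (1,1) via y @ 0.3464
    (0,1) via x @ 0.5000  # hit
  → r_2 = 0.5000
beam 3: φ=45°, α=330°
  direction (0.8660, -0.5000); cell (1,2); t to first gridline: x 0.8660, y 0.6000 (then +1.1547 / +2.0000)
    (1,1) via y @ 0.6000
    (2,1) via x @ 0.8660
    (3,1) via x @ 2.0207
    (3,0) via y @ 2.6000  # hit
  → r_3 = 2.6000
beam 4: φ=135°, α=60°
  direction (0.5000, 0.8660); cell (1,2); t to first gridline: x 1.5000, y 0.8083 (then +2.0000 / +1.1547)
    (1,3) via y @ 0.8083
    (2,3) via x @ 1.5000
    (2,4) via y @ 1.9630  # hit
  → r_4 = 1.9630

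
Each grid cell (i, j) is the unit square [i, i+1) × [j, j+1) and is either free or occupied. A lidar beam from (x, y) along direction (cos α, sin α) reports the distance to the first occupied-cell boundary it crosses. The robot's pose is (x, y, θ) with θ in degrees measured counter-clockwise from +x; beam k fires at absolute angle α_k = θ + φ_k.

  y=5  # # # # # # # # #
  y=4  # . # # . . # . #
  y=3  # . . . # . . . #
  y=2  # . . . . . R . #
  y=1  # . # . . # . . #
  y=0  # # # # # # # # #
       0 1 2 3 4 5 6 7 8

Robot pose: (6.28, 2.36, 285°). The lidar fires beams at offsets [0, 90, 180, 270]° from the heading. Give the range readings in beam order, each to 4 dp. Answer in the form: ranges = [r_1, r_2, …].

ranges = [1.4080, 1.7807, 2.7331, 3.3957]

beam 1: φ=0°, α=285°
  d=(0.2588,-0.9659)  start (6,2)  tX=2.7819 tY=0.3727  stride 1/|dx|=3.8637 1/|dy|=1.0353
    cross y-line → (6,1), t=0.3727
    cross y-line → (6,0), t=1.4080 (wall)
  → r_1 = 1.4080
beam 2: φ=90°, α=15°
  d=(0.9659,0.2588)  start (6,2)  tX=0.7454 tY=2.4728  stride 1/|dx|=1.0353 1/|dy|=3.8637
    cross x-line → (7,2), t=0.7454
    cross x-line → (8,2), t=1.7807 (wall)
  → r_2 = 1.7807
beam 3: φ=180°, α=105°
  d=(-0.2588,0.9659)  start (6,2)  tX=1.0818 tY=0.6626  stride 1/|dx|=3.8637 1/|dy|=1.0353
    cross y-line → (6,3), t=0.6626
    cross x-line → (5,3), t=1.0818
    cross y-line → (5,4), t=1.6979
    cross y-line → (5,5), t=2.7331 (wall)
  → r_3 = 2.7331
beam 4: φ=270°, α=195°
  d=(-0.9659,-0.2588)  start (6,2)  tX=0.2899 tY=1.3909  stride 1/|dx|=1.0353 1/|dy|=3.8637
    cross x-line → (5,2), t=0.2899
    cross x-line → (4,2), t=1.3252
    cross y-line → (4,1), t=1.3909
    cross x-line → (3,1), t=2.3604
    cross x-line → (2,1), t=3.3957 (wall)
  → r_4 = 3.3957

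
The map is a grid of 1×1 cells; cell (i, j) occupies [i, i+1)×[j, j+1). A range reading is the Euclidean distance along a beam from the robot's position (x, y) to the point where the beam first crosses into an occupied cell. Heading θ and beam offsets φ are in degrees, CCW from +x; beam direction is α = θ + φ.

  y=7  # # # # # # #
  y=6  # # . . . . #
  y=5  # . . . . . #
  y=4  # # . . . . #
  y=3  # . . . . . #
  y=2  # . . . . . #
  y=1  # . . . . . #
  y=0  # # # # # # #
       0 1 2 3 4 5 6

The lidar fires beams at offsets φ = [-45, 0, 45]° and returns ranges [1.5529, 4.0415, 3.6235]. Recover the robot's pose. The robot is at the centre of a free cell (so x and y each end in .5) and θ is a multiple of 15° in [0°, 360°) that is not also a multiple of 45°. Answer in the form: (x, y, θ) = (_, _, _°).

(x, y, θ) = (3.5, 4.5, 240°)

Enumerate (i+0.5, j+0.5, θ) over the 28 free cells and 16 admissible headings. For each, cast all 3 beams and compare to the given ranges.
  (1.5, 2.5, 240°): beam 1 = 0.5176 ≠ 1.5529 ✗
  (4.5, 3.5, 210°): beam 1 = 2.5882 ≠ 1.5529 ✗
  (2.5, 1.5, 165°): beam 1 = 2.8868 ≠ 1.5529 ✗
  (4.5, 2.5, 165°): beam 1 = 5.0000 ≠ 1.5529 ✗
  …
  (3.5, 4.5, 240°): r_1=1.5529, r_2=4.0415, r_3=3.6235 — all match ✓
No second candidate reproduces the full scan.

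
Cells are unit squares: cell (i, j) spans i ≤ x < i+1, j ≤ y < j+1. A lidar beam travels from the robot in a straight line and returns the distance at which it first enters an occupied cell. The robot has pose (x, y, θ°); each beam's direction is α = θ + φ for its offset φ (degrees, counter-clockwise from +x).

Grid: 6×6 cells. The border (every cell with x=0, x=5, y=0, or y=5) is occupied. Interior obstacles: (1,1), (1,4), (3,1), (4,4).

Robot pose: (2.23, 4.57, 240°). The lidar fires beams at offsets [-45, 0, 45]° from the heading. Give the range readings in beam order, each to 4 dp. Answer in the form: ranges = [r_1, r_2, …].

ranges = [0.2381, 0.4600, 2.9751]

beam 1: φ=-45°, α=195°
  direction (-0.9659, -0.2588); cell (2,4); t to first gridline: x 0.2381, y 2.2023 (then +1.0353 / +3.8637)
    (1,4) via x @ 0.2381  # hit
  → r_1 = 0.2381
beam 2: φ=0°, α=240°
  direction (-0.5000, -0.8660); cell (2,4); t to first gridline: x 0.4600, y 0.6582 (then +2.0000 / +1.1547)
    (1,4) via x @ 0.4600  # hit
  → r_2 = 0.4600
beam 3: φ=45°, α=285°
  direction (0.2588, -0.9659); cell (2,4); t to first gridline: x 2.9751, y 0.5901 (then +3.8637 / +1.0353)
    (2,3) via y @ 0.5901
    (2,2) via y @ 1.6254
    (2,1) via y @ 2.6607
    (3,1) via x @ 2.9751  # hit
  → r_3 = 2.9751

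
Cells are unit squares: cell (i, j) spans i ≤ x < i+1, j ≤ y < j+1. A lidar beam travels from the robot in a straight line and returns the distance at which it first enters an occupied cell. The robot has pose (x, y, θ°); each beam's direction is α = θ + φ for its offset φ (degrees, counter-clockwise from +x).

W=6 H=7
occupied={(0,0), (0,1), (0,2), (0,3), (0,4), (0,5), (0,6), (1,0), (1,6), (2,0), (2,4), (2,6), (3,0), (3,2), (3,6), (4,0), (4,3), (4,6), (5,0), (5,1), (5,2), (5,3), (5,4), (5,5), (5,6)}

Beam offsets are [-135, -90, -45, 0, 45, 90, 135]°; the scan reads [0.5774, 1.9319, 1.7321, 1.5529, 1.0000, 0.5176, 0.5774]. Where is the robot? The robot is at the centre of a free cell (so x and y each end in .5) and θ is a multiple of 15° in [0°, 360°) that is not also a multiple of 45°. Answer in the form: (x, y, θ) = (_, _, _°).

(x, y, θ) = (4.5, 5.5, 255°)

Enumerate (i+0.5, j+0.5, θ) over the 17 free cells and 16 admissible headings. For each, cast all 7 beams and compare to the given ranges.
  (2.5, 3.5, 285°): beam 1 = 1.7321 ≠ 0.5774 ✗
  (1.5, 4.5, 60°): beam 1 = 3.6235 ≠ 0.5774 ✗
  (4.5, 2.5, 255°): beam 2 = 0.5176 ≠ 1.9319 ✗
  …
  (4.5, 5.5, 255°): r_1=0.5774, r_2=1.9319, r_3=1.7321, r_4=1.5529, r_5=1.0000, r_6=0.5176, r_7=0.5774 — all match ✓
Unique over the lattice → pose = (4.5, 5.5, 255°).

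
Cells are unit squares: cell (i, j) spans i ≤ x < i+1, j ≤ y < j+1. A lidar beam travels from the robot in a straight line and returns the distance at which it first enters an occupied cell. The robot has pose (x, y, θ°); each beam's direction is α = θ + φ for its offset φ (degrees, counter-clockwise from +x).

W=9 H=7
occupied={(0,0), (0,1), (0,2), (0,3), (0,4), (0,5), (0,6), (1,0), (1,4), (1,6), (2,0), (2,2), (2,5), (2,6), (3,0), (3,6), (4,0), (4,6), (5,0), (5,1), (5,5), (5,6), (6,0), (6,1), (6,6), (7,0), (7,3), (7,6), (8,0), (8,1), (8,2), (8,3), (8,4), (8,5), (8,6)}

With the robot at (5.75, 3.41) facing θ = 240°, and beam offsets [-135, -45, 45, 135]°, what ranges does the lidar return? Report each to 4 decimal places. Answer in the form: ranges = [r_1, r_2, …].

beam 1: φ=-135°, α=105°
  dir = (cos 105°, sin 105°) = (-0.2588, 0.9659); from cell (5,3)
  next x-line at t=2.8978, next y-line at t=0.6108; Δt_x=3.8637, Δt_y=1.0353
    y: enter (5,4) at t=0.6108
    y: enter (5,5) at t=1.6461 ← occupied
  → r_1 = 1.6461
beam 2: φ=-45°, α=195°
  dir = (cos 195°, sin 195°) = (-0.9659, -0.2588); from cell (5,3)
  next x-line at t=0.7765, next y-line at t=1.5841; Δt_x=1.0353, Δt_y=3.8637
    x: enter (4,3) at t=0.7765
    y: enter (4,2) at t=1.5841
    x: enter (3,2) at t=1.8117
    x: enter (2,2) at t=2.8470 ← occupied
  → r_2 = 2.8470
beam 3: φ=45°, α=285°
  dir = (cos 285°, sin 285°) = (0.2588, -0.9659); from cell (5,3)
  next x-line at t=0.9659, next y-line at t=0.4245; Δt_x=3.8637, Δt_y=1.0353
    y: enter (5,2) at t=0.4245
    x: enter (6,2) at t=0.9659
    y: enter (6,1) at t=1.4597 ← occupied
  → r_3 = 1.4597
beam 4: φ=135°, α=15°
  dir = (cos 15°, sin 15°) = (0.9659, 0.2588); from cell (5,3)
  next x-line at t=0.2588, next y-line at t=2.2796; Δt_x=1.0353, Δt_y=3.8637
    x: enter (6,3) at t=0.2588
    x: enter (7,3) at t=1.2941 ← occupied
  → r_4 = 1.2941

ranges = [1.6461, 2.8470, 1.4597, 1.2941]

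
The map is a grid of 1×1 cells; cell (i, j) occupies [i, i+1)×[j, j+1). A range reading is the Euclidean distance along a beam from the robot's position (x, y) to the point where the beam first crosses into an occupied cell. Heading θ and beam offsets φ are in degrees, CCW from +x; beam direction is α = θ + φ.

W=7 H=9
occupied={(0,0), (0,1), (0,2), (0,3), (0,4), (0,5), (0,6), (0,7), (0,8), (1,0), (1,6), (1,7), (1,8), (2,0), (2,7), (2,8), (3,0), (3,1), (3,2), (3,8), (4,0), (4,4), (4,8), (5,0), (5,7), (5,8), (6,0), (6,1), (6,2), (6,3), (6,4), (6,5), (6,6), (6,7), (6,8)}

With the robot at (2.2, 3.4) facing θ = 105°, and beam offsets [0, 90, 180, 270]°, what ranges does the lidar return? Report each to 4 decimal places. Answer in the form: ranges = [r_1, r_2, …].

ranges = [2.6917, 1.2423, 2.4847, 2.3182]

beam 1: φ=0°, α=105°
  dir = (cos 105°, sin 105°) = (-0.2588, 0.9659); from cell (2,3)
  next x-line at t=0.7727, next y-line at t=0.6212; Δt_x=3.8637, Δt_y=1.0353
    y: enter (2,4) at t=0.6212
    x: enter (1,4) at t=0.7727
    y: enter (1,5) at t=1.6564
    y: enter (1,6) at t=2.6917 ← occupied
  → r_1 = 2.6917
beam 2: φ=90°, α=195°
  dir = (cos 195°, sin 195°) = (-0.9659, -0.2588); from cell (2,3)
  next x-line at t=0.2071, next y-line at t=1.5455; Δt_x=1.0353, Δt_y=3.8637
    x: enter (1,3) at t=0.2071
    x: enter (0,3) at t=1.2423 ← occupied
  → r_2 = 1.2423
beam 3: φ=180°, α=285°
  dir = (cos 285°, sin 285°) = (0.2588, -0.9659); from cell (2,3)
  next x-line at t=3.0910, next y-line at t=0.4141; Δt_x=3.8637, Δt_y=1.0353
    y: enter (2,2) at t=0.4141
    y: enter (2,1) at t=1.4494
    y: enter (2,0) at t=2.4847 ← occupied
  → r_3 = 2.4847
beam 4: φ=270°, α=15°
  dir = (cos 15°, sin 15°) = (0.9659, 0.2588); from cell (2,3)
  next x-line at t=0.8282, next y-line at t=2.3182; Δt_x=1.0353, Δt_y=3.8637
    x: enter (3,3) at t=0.8282
    x: enter (4,3) at t=1.8635
    y: enter (4,4) at t=2.3182 ← occupied
  → r_4 = 2.3182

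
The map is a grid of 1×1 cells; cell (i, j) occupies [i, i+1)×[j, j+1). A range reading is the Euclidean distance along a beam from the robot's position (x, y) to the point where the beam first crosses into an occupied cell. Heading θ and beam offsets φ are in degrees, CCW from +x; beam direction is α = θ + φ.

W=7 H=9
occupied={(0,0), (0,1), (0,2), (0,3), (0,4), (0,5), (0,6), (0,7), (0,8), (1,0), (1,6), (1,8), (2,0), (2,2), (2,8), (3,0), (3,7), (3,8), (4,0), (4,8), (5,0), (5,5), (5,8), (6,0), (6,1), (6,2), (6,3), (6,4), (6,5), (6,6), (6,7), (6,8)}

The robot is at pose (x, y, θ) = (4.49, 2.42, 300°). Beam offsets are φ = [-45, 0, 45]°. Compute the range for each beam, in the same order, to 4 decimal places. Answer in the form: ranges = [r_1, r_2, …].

beam 1: φ=-45°, α=255°
  dir = (cos 255°, sin 255°) = (-0.2588, -0.9659); from cell (4,2)
  next x-line at t=1.8932, next y-line at t=0.4348; Δt_x=3.8637, Δt_y=1.0353
    y: enter (4,1) at t=0.4348
    y: enter (4,0) at t=1.4701 ← occupied
  → r_1 = 1.4701
beam 2: φ=0°, α=300°
  dir = (cos 300°, sin 300°) = (0.5000, -0.8660); from cell (4,2)
  next x-line at t=1.0200, next y-line at t=0.4850; Δt_x=2.0000, Δt_y=1.1547
    y: enter (4,1) at t=0.4850
    x: enter (5,1) at t=1.0200
    y: enter (5,0) at t=1.6397 ← occupied
  → r_2 = 1.6397
beam 3: φ=45°, α=345°
  dir = (cos 345°, sin 345°) = (0.9659, -0.2588); from cell (4,2)
  next x-line at t=0.5280, next y-line at t=1.6228; Δt_x=1.0353, Δt_y=3.8637
    x: enter (5,2) at t=0.5280
    x: enter (6,2) at t=1.5633 ← occupied
  → r_3 = 1.5633

ranges = [1.4701, 1.6397, 1.5633]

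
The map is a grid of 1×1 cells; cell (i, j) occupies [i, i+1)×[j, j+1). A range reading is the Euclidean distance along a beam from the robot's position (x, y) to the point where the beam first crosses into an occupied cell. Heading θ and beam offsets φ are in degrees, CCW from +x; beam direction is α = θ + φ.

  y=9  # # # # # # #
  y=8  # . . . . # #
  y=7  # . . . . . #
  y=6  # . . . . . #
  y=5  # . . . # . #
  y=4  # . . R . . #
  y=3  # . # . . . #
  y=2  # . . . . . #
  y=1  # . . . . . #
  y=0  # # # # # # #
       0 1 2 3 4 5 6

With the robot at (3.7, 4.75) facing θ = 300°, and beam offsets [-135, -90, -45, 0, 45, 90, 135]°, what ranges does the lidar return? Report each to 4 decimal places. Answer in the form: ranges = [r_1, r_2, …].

ranges = [2.7952, 1.5000, 3.8823, 4.3301, 2.3811, 0.5000, 1.1591]

beam 1: φ=-135°, α=165°
  d=(-0.9659,0.2588)  start (3,4)  tX=0.7247 tY=0.9659  stride 1/|dx|=1.0353 1/|dy|=3.8637
    cross x-line → (2,4), t=0.7247
    cross y-line → (2,5), t=0.9659
    cross x-line → (1,5), t=1.7600
    cross x-line → (0,5), t=2.7952 (wall)
  → r_1 = 2.7952
beam 2: φ=-90°, α=210°
  d=(-0.8660,-0.5000)  start (3,4)  tX=0.8083 tY=1.5000  stride 1/|dx|=1.1547 1/|dy|=2.0000
    cross x-line → (2,4), t=0.8083
    cross y-line → (2,3), t=1.5000 (wall)
  → r_2 = 1.5000
beam 3: φ=-45°, α=255°
  d=(-0.2588,-0.9659)  start (3,4)  tX=2.7046 tY=0.7765  stride 1/|dx|=3.8637 1/|dy|=1.0353
    cross y-line → (3,3), t=0.7765
    cross y-line → (3,2), t=1.8117
    cross x-line → (2,2), t=2.7046
    cross y-line → (2,1), t=2.8470
    cross y-line → (2,0), t=3.8823 (wall)
  → r_3 = 3.8823
beam 4: φ=0°, α=300°
  d=(0.5000,-0.8660)  start (3,4)  tX=0.6000 tY=0.8660  stride 1/|dx|=2.0000 1/|dy|=1.1547
    cross x-line → (4,4), t=0.6000
    cross y-line → (4,3), t=0.8660
    cross y-line → (4,2), t=2.0207
    cross x-line → (5,2), t=2.6000
    cross y-line → (5,1), t=3.1754
    cross y-line → (5,0), t=4.3301 (wall)
  → r_4 = 4.3301
beam 5: φ=45°, α=345°
  d=(0.9659,-0.2588)  start (3,4)  tX=0.3106 tY=2.8978  stride 1/|dx|=1.0353 1/|dy|=3.8637
    cross x-line → (4,4), t=0.3106
    cross x-line → (5,4), t=1.3459
    cross x-line → (6,4), t=2.3811 (wall)
  → r_5 = 2.3811
beam 6: φ=90°, α=30°
  d=(0.8660,0.5000)  start (3,4)  tX=0.3464 tY=0.5000  stride 1/|dx|=1.1547 1/|dy|=2.0000
    cross x-line → (4,4), t=0.3464
    cross y-line → (4,5), t=0.5000 (wall)
  → r_6 = 0.5000
beam 7: φ=135°, α=75°
  d=(0.2588,0.9659)  start (3,4)  tX=1.1591 tY=0.2588  stride 1/|dx|=3.8637 1/|dy|=1.0353
    cross y-line → (3,5), t=0.2588
    cross x-line → (4,5), t=1.1591 (wall)
  → r_7 = 1.1591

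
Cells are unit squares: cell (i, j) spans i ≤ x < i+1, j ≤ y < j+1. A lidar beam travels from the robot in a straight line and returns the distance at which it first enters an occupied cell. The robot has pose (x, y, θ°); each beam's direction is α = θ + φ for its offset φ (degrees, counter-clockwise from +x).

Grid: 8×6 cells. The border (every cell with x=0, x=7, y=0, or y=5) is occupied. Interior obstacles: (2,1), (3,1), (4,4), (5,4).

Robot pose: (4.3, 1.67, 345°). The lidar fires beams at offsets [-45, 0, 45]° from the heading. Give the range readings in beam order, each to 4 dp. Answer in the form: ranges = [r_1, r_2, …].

beam 1: φ=-45°, α=300°
  cosα=0.5000 sinα=-0.8660 | (4,1) | tMaxX 1.4000 tMaxY 0.7736 | tΔX 2.0000 tΔY 1.1547
    t=0.7736 [y] (4,0) — stop
  → r_1 = 0.7736
beam 2: φ=0°, α=345°
  cosα=0.9659 sinα=-0.2588 | (4,1) | tMaxX 0.7247 tMaxY 2.5887 | tΔX 1.0353 tΔY 3.8637
    t=0.7247 [x] (5,1)
    t=1.7600 [x] (6,1)
    t=2.5887 [y] (6,0) — stop
  → r_2 = 2.5887
beam 3: φ=45°, α=30°
  cosα=0.8660 sinα=0.5000 | (4,1) | tMaxX 0.8083 tMaxY 0.6600 | tΔX 1.1547 tΔY 2.0000
    t=0.6600 [y] (4,2)
    t=0.8083 [x] (5,2)
    t=1.9630 [x] (6,2)
    t=2.6600 [y] (6,3)
    t=3.1177 [x] (7,3) — stop
  → r_3 = 3.1177

ranges = [0.7736, 2.5887, 3.1177]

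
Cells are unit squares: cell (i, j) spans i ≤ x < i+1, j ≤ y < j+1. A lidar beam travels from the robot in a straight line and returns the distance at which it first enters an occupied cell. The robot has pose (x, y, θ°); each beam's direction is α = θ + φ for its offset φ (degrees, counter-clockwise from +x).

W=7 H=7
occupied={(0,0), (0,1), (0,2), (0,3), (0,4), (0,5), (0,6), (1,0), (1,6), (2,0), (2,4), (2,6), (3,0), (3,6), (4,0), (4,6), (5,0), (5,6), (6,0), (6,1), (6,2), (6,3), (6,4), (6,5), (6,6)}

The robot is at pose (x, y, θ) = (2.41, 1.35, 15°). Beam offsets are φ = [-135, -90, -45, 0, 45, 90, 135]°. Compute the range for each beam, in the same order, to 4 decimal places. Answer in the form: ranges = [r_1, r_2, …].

beam 1: φ=-135°, α=240°
  direction (-0.5000, -0.8660); cell (2,1); t to first gridline: x 0.8200, y 0.4041 (then +2.0000 / +1.1547)
    (2,0) via y @ 0.4041  # hit
  → r_1 = 0.4041
beam 2: φ=-90°, α=285°
  direction (0.2588, -0.9659); cell (2,1); t to first gridline: x 2.2796, y 0.3623 (then +3.8637 / +1.0353)
    (2,0) via y @ 0.3623  # hit
  → r_2 = 0.3623
beam 3: φ=-45°, α=330°
  direction (0.8660, -0.5000); cell (2,1); t to first gridline: x 0.6813, y 0.7000 (then +1.1547 / +2.0000)
    (3,1) via x @ 0.6813
    (3,0) via y @ 0.7000  # hit
  → r_3 = 0.7000
beam 4: φ=0°, α=15°
  direction (0.9659, 0.2588); cell (2,1); t to first gridline: x 0.6108, y 2.5114 (then +1.0353 / +3.8637)
    (3,1) via x @ 0.6108
    (4,1) via x @ 1.6461
    (4,2) via y @ 2.5114
    (5,2) via x @ 2.6814
    (6,2) via x @ 3.7166  # hit
  → r_4 = 3.7166
beam 5: φ=45°, α=60°
  direction (0.5000, 0.8660); cell (2,1); t to first gridline: x 1.1800, y 0.7506 (then +2.0000 / +1.1547)
    (2,2) via y @ 0.7506
    (3,2) via x @ 1.1800
    (3,3) via y @ 1.9053
    (3,4) via y @ 3.0600
    (4,4) via x @ 3.1800
    (4,5) via y @ 4.2147
    (5,5) via x @ 5.1800
    (5,6) via y @ 5.3694  # hit
  → r_5 = 5.3694
beam 6: φ=90°, α=105°
  direction (-0.2588, 0.9659); cell (2,1); t to first gridline: x 1.5841, y 0.6729 (then +3.8637 / +1.0353)
    (2,2) via y @ 0.6729
    (1,2) via x @ 1.5841
    (1,3) via y @ 1.7082
    (1,4) via y @ 2.7435
    (1,5) via y @ 3.7788
    (1,6) via y @ 4.8140  # hit
  → r_6 = 4.8140
beam 7: φ=135°, α=150°
  direction (-0.8660, 0.5000); cell (2,1); t to first gridline: x 0.4734, y 1.3000 (then +1.1547 / +2.0000)
    (1,1) via x @ 0.4734
    (1,2) via y @ 1.3000
    (0,2) via x @ 1.6281  # hit
  → r_7 = 1.6281

ranges = [0.4041, 0.3623, 0.7000, 3.7166, 5.3694, 4.8140, 1.6281]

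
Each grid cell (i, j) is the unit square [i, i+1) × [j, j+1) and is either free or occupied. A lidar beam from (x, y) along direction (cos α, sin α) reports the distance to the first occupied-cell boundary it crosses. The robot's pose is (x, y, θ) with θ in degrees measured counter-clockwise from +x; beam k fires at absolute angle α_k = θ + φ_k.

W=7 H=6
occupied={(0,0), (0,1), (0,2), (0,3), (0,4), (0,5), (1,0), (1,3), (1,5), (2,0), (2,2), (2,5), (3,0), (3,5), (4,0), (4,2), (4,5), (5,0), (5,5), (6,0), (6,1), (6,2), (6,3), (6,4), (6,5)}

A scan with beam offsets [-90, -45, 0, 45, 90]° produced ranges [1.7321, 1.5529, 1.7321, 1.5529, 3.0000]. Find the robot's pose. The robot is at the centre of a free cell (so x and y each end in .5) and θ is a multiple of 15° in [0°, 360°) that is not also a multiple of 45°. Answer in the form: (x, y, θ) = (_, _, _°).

The pose lattice has 17·16 = 272 candidates. Test each by forward raycasting.
  (3.5, 4.5, 285°): beam 1 = 1.9319 ≠ 1.7321 ✗
  (5.5, 3.5, 240°): beam 1 = 3.0000 ≠ 1.7321 ✗
  (5.5, 1.5, 75°): beam 1 = 0.5176 ≠ 1.7321 ✗
  (3.5, 1.5, 300°): beam 1 = 1.0000 ≠ 1.7321 ✗
  …
  (4.5, 3.5, 60°): r_1=1.7321, r_2=1.5529, r_3=1.7321, r_4=1.5529, r_5=3.0000 — all match ✓
Unique over the lattice → pose = (4.5, 3.5, 60°).

(x, y, θ) = (4.5, 3.5, 60°)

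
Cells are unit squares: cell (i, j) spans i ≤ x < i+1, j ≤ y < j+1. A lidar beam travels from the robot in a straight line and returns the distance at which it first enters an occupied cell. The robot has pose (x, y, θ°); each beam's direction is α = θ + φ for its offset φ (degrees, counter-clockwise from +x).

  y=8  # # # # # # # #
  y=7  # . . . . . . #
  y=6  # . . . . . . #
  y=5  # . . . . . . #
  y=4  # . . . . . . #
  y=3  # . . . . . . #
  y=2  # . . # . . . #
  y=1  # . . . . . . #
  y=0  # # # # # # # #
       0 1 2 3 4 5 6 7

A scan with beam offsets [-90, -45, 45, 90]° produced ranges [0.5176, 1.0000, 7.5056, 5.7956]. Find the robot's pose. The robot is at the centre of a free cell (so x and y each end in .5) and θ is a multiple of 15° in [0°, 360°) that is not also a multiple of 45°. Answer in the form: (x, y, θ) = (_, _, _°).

The pose lattice has 41·16 = 656 candidates. Test each by forward raycasting.
  (5.5, 6.5, 165°): beam 1 = 1.5529 ≠ 0.5176 ✗
  (3.5, 7.5, 120°): beam 1 = 1.0000 ≠ 0.5176 ✗
  (1.5, 3.5, 150°): beam 1 = 5.1962 ≠ 0.5176 ✗
  (5.5, 7.5, 150°): beam 1 = 0.5774 ≠ 0.5176 ✗
  …
  (5.5, 7.5, 195°): r_1=0.5176, r_2=1.0000, r_3=7.5056, r_4=5.7956 — all match ✓
Only this pose fits every beam.

(x, y, θ) = (5.5, 7.5, 195°)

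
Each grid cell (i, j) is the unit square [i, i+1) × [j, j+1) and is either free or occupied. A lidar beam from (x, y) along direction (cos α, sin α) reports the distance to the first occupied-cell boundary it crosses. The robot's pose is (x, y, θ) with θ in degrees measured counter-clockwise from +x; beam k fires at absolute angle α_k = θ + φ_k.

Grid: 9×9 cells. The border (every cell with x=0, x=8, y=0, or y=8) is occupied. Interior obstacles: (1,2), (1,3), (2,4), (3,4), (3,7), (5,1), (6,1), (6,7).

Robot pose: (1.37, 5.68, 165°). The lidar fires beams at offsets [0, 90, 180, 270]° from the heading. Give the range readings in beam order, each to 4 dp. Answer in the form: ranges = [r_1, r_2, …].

ranges = [0.3831, 1.4296, 2.6273, 2.4018]

beam 1: φ=0°, α=165°
  cosα=-0.9659 sinα=0.2588 | (1,5) | tMaxX 0.3831 tMaxY 1.2364 | tΔX 1.0353 tΔY 3.8637
    t=0.3831 [x] (0,5) — stop
  → r_1 = 0.3831
beam 2: φ=90°, α=255°
  cosα=-0.2588 sinα=-0.9659 | (1,5) | tMaxX 1.4296 tMaxY 0.7040 | tΔX 3.8637 tΔY 1.0353
    t=0.7040 [y] (1,4)
    t=1.4296 [x] (0,4) — stop
  → r_2 = 1.4296
beam 3: φ=180°, α=345°
  cosα=0.9659 sinα=-0.2588 | (1,5) | tMaxX 0.6522 tMaxY 2.6273 | tΔX 1.0353 tΔY 3.8637
    t=0.6522 [x] (2,5)
    t=1.6875 [x] (3,5)
    t=2.6273 [y] (3,4) — stop
  → r_3 = 2.6273
beam 4: φ=270°, α=75°
  cosα=0.2588 sinα=0.9659 | (1,5) | tMaxX 2.4341 tMaxY 0.3313 | tΔX 3.8637 tΔY 1.0353
    t=0.3313 [y] (1,6)
    t=1.3666 [y] (1,7)
    t=2.4018 [y] (1,8) — stop
  → r_4 = 2.4018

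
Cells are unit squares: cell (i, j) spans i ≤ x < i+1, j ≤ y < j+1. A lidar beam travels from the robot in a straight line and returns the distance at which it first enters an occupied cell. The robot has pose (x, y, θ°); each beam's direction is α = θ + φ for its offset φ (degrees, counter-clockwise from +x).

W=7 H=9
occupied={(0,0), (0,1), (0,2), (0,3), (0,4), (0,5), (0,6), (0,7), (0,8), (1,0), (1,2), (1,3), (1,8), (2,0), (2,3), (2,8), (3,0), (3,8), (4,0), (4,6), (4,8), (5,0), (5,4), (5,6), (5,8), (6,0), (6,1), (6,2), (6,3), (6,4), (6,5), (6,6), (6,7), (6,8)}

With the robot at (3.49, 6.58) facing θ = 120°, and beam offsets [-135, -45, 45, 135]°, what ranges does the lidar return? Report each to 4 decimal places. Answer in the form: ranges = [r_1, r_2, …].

beam 1: φ=-135°, α=345°
  d=(0.9659,-0.2588)  start (3,6)  tX=0.5280 tY=2.2409  stride 1/|dx|=1.0353 1/|dy|=3.8637
    cross x-line → (4,6), t=0.5280 (wall)
  → r_1 = 0.5280
beam 2: φ=-45°, α=75°
  d=(0.2588,0.9659)  start (3,6)  tX=1.9705 tY=0.4348  stride 1/|dx|=3.8637 1/|dy|=1.0353
    cross y-line → (3,7), t=0.4348
    cross y-line → (3,8), t=1.4701 (wall)
  → r_2 = 1.4701
beam 3: φ=45°, α=165°
  d=(-0.9659,0.2588)  start (3,6)  tX=0.5073 tY=1.6228  stride 1/|dx|=1.0353 1/|dy|=3.8637
    cross x-line → (2,6), t=0.5073
    cross x-line → (1,6), t=1.5426
    cross y-line → (1,7), t=1.6228
    cross x-line → (0,7), t=2.5778 (wall)
  → r_3 = 2.5778
beam 4: φ=135°, α=255°
  d=(-0.2588,-0.9659)  start (3,6)  tX=1.8932 tY=0.6005  stride 1/|dx|=3.8637 1/|dy|=1.0353
    cross y-line → (3,5), t=0.6005
    cross y-line → (3,4), t=1.6357
    cross x-line → (2,4), t=1.8932
    cross y-line → (2,3), t=2.6710 (wall)
  → r_4 = 2.6710

ranges = [0.5280, 1.4701, 2.5778, 2.6710]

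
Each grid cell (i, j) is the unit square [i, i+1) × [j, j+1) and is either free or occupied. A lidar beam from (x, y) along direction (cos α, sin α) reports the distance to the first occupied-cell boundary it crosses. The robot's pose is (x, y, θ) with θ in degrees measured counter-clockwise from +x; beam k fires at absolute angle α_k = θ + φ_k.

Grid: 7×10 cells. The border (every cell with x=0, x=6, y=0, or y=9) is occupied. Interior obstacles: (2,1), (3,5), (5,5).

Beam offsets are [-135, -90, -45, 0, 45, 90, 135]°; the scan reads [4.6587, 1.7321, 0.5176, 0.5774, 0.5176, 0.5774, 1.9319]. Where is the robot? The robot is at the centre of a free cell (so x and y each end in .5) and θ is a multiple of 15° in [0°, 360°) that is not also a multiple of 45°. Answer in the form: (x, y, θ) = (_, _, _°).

Candidates: 37 free-cell centres × 16 headings = 592 poses. Raycast each; keep the one whose scan matches to 4 dp.
  (5.5, 8.5, 60°): beam 1 = 1.9319 ≠ 4.6587 ✗
  (4.5, 7.5, 150°): beam 1 = 1.5529 ≠ 4.6587 ✗
  (3.5, 7.5, 210°): beam 1 = 1.5529 ≠ 4.6587 ✗
  …
  (5.5, 6.5, 300°): r_1=4.6587, r_2=1.7321, r_3=0.5176, r_4=0.5774, r_5=0.5176, r_6=0.5774, r_7=1.9319 — all match ✓
No second candidate reproduces the full scan.

(x, y, θ) = (5.5, 6.5, 300°)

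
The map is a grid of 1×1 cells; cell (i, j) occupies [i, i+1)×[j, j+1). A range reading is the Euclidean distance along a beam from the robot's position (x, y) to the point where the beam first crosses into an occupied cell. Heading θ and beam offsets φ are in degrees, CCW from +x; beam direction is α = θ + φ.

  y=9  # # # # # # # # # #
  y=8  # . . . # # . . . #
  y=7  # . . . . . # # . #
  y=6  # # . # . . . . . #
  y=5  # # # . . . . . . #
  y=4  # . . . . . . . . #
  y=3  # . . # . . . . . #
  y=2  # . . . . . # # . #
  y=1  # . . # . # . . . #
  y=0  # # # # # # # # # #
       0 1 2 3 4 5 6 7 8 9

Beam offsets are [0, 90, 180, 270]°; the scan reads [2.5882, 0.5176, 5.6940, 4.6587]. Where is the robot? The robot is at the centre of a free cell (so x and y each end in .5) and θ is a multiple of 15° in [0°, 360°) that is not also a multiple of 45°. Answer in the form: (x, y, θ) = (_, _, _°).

Candidates: 51 free-cell centres × 16 headings = 816 poses. Raycast each; keep the one whose scan matches to 4 dp.
  (1.5, 4.5, 330°): beam 1 = 1.7321 ≠ 2.5882 ✗
  (7.5, 4.5, 120°): beam 1 = 2.8868 ≠ 2.5882 ✗
  (7.5, 5.5, 300°): beam 1 = 3.0000 ≠ 2.5882 ✗
  (8.5, 7.5, 240°): beam 1 = 6.3509 ≠ 2.5882 ✗
  …
  (6.5, 6.5, 345°): r_1=2.5882, r_2=0.5176, r_3=5.6940, r_4=4.6587 — all match ✓
No second candidate reproduces the full scan.

(x, y, θ) = (6.5, 6.5, 345°)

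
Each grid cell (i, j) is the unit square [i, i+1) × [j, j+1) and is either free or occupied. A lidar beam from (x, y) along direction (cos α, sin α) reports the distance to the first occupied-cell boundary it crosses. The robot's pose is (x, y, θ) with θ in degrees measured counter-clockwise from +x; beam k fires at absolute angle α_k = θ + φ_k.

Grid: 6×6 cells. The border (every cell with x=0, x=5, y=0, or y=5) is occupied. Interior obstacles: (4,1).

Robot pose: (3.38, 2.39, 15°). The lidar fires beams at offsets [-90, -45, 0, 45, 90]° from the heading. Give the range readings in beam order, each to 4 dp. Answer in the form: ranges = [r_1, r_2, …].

beam 1: φ=-90°, α=285°
  d=(0.2588,-0.9659)  start (3,2)  tX=2.3955 tY=0.4038  stride 1/|dx|=3.8637 1/|dy|=1.0353
    cross y-line → (3,1), t=0.4038
    cross y-line → (3,0), t=1.4390 (wall)
  → r_1 = 1.4390
beam 2: φ=-45°, α=330°
  d=(0.8660,-0.5000)  start (3,2)  tX=0.7159 tY=0.7800  stride 1/|dx|=1.1547 1/|dy|=2.0000
    cross x-line → (4,2), t=0.7159
    cross y-line → (4,1), t=0.7800 (wall)
  → r_2 = 0.7800
beam 3: φ=0°, α=15°
  d=(0.9659,0.2588)  start (3,2)  tX=0.6419 tY=2.3569  stride 1/|dx|=1.0353 1/|dy|=3.8637
    cross x-line → (4,2), t=0.6419
    cross x-line → (5,2), t=1.6771 (wall)
  → r_3 = 1.6771
beam 4: φ=45°, α=60°
  d=(0.5000,0.8660)  start (3,2)  tX=1.2400 tY=0.7044  stride 1/|dx|=2.0000 1/|dy|=1.1547
    cross y-line → (3,3), t=0.7044
    cross x-line → (4,3), t=1.2400
    cross y-line → (4,4), t=1.8591
    cross y-line → (4,5), t=3.0138 (wall)
  → r_4 = 3.0138
beam 5: φ=90°, α=105°
  d=(-0.2588,0.9659)  start (3,2)  tX=1.4682 tY=0.6315  stride 1/|dx|=3.8637 1/|dy|=1.0353
    cross y-line → (3,3), t=0.6315
    cross x-line → (2,3), t=1.4682
    cross y-line → (2,4), t=1.6668
    cross y-line → (2,5), t=2.7021 (wall)
  → r_5 = 2.7021

ranges = [1.4390, 0.7800, 1.6771, 3.0138, 2.7021]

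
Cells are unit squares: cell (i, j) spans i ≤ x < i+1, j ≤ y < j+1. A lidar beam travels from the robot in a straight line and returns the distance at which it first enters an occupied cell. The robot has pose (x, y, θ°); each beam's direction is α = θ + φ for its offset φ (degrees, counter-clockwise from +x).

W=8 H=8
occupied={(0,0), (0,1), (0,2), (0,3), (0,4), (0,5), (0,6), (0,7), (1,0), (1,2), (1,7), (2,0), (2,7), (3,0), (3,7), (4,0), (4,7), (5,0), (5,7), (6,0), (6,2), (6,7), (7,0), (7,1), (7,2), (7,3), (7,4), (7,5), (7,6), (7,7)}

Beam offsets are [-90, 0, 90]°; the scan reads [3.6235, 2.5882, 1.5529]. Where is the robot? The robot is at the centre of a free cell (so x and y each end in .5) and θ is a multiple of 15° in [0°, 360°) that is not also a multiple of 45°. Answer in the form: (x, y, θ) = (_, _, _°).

The pose lattice has 34·16 = 544 candidates. Test each by forward raycasting.
  (6.5, 6.5, 120°): beam 1 = 0.5774 ≠ 3.6235 ✗
  (2.5, 1.5, 120°): beam 1 = 5.1962 ≠ 3.6235 ✗
  (6.5, 5.5, 120°): beam 1 = 0.5774 ≠ 3.6235 ✗
  (2.5, 1.5, 60°): beam 1 = 1.0000 ≠ 3.6235 ✗
  (6.5, 4.5, 240°): beam 1 = 5.0000 ≠ 3.6235 ✗
  …
  (5.5, 3.5, 285°): r_1=3.6235, r_2=2.5882, r_3=1.5529 — all match ✓
No second candidate reproduces the full scan.

(x, y, θ) = (5.5, 3.5, 285°)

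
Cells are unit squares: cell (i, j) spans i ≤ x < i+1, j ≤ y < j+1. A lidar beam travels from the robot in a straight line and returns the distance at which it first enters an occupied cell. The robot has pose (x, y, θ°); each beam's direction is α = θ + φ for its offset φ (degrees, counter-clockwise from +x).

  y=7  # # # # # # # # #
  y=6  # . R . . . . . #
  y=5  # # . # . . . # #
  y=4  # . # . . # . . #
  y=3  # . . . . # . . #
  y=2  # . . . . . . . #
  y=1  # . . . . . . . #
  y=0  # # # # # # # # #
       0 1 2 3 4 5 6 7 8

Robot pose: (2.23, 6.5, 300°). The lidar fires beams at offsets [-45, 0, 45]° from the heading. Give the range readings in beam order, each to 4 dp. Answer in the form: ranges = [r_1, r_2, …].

ranges = [0.8887, 1.5400, 4.9383]

beam 1: φ=-45°, α=255°
  cosα=-0.2588 sinα=-0.9659 | (2,6) | tMaxX 0.8887 tMaxY 0.5176 | tΔX 3.8637 tΔY 1.0353
    t=0.5176 [y] (2,5)
    t=0.8887 [x] (1,5) — stop
  → r_1 = 0.8887
beam 2: φ=0°, α=300°
  cosα=0.5000 sinα=-0.8660 | (2,6) | tMaxX 1.5400 tMaxY 0.5774 | tΔX 2.0000 tΔY 1.1547
    t=0.5774 [y] (2,5)
    t=1.5400 [x] (3,5) — stop
  → r_2 = 1.5400
beam 3: φ=45°, α=345°
  cosα=0.9659 sinα=-0.2588 | (2,6) | tMaxX 0.7972 tMaxY 1.9319 | tΔX 1.0353 tΔY 3.8637
    t=0.7972 [x] (3,6)
    t=1.8324 [x] (4,6)
    t=1.9319 [y] (4,5)
    t=2.8677 [x] (5,5)
    t=3.9030 [x] (6,5)
    t=4.9383 [x] (7,5) — stop
  → r_3 = 4.9383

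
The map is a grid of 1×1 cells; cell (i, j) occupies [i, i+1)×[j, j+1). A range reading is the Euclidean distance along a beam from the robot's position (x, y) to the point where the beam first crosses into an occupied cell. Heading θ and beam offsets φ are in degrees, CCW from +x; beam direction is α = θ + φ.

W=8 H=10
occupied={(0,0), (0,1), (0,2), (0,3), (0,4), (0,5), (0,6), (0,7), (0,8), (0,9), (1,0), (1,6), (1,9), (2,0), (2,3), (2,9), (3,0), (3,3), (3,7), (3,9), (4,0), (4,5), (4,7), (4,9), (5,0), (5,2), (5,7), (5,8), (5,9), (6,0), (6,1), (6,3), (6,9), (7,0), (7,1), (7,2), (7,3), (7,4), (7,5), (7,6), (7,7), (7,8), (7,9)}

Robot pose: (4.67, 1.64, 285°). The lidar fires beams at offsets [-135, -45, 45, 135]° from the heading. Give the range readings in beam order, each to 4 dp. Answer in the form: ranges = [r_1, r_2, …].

ranges = [2.7200, 0.7390, 1.2800, 0.6600]

beam 1: φ=-135°, α=150°
  dir = (cos 150°, sin 150°) = (-0.8660, 0.5000); from cell (4,1)
  next x-line at t=0.7736, next y-line at t=0.7200; Δt_x=1.1547, Δt_y=2.0000
    y: enter (4,2) at t=0.7200
    x: enter (3,2) at t=0.7736
    x: enter (2,2) at t=1.9283
    y: enter (2,3) at t=2.7200 ← occupied
  → r_1 = 2.7200
beam 2: φ=-45°, α=240°
  dir = (cos 240°, sin 240°) = (-0.5000, -0.8660); from cell (4,1)
  next x-line at t=1.3400, next y-line at t=0.7390; Δt_x=2.0000, Δt_y=1.1547
    y: enter (4,0) at t=0.7390 ← occupied
  → r_2 = 0.7390
beam 3: φ=45°, α=330°
  dir = (cos 330°, sin 330°) = (0.8660, -0.5000); from cell (4,1)
  next x-line at t=0.3811, next y-line at t=1.2800; Δt_x=1.1547, Δt_y=2.0000
    x: enter (5,1) at t=0.3811
    y: enter (5,0) at t=1.2800 ← occupied
  → r_3 = 1.2800
beam 4: φ=135°, α=60°
  dir = (cos 60°, sin 60°) = (0.5000, 0.8660); from cell (4,1)
  next x-line at t=0.6600, next y-line at t=0.4157; Δt_x=2.0000, Δt_y=1.1547
    y: enter (4,2) at t=0.4157
    x: enter (5,2) at t=0.6600 ← occupied
  → r_4 = 0.6600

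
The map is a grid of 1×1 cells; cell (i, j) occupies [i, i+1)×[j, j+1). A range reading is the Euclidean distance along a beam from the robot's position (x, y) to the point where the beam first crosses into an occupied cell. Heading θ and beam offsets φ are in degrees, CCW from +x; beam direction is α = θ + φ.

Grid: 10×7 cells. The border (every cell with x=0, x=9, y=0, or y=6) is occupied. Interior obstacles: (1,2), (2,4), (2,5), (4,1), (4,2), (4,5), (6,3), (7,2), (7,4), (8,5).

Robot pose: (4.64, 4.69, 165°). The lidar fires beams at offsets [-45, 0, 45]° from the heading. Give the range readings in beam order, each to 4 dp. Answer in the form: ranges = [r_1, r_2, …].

ranges = [0.3580, 1.6979, 3.3800]

beam 1: φ=-45°, α=120°
  direction (-0.5000, 0.8660); cell (4,4); t to first gridline: x 1.2800, y 0.3580 (then +2.0000 / +1.1547)
    (4,5) via y @ 0.3580  # hit
  → r_1 = 0.3580
beam 2: φ=0°, α=165°
  direction (-0.9659, 0.2588); cell (4,4); t to first gridline: x 0.6626, y 1.1977 (then +1.0353 / +3.8637)
    (3,4) via x @ 0.6626
    (3,5) via y @ 1.1977
    (2,5) via x @ 1.6979  # hit
  → r_2 = 1.6979
beam 3: φ=45°, α=210°
  direction (-0.8660, -0.5000); cell (4,4); t to first gridline: x 0.7390, y 1.3800 (then +1.1547 / +2.0000)
    (3,4) via x @ 0.7390
    (3,3) via y @ 1.3800
    (2,3) via x @ 1.8937
    (1,3) via x @ 3.0484
    (1,2) via y @ 3.3800  # hit
  → r_3 = 3.3800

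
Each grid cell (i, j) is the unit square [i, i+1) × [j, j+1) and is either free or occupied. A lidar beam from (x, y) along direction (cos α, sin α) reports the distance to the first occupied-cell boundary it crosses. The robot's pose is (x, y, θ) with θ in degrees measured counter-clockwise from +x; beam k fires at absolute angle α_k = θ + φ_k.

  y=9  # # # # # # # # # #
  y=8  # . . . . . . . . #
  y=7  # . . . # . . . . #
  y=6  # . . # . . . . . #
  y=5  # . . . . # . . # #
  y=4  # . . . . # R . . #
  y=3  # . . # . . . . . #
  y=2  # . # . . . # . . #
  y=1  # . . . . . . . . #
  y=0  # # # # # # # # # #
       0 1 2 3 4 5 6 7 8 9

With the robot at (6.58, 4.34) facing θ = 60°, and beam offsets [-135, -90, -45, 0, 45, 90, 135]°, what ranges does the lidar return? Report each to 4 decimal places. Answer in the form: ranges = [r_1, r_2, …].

beam 1: φ=-135°, α=285°
  d=(0.2588,-0.9659)  start (6,4)  tX=1.6228 tY=0.3520  stride 1/|dx|=3.8637 1/|dy|=1.0353
    cross y-line → (6,3), t=0.3520
    cross y-line → (6,2), t=1.3873 (wall)
  → r_1 = 1.3873
beam 2: φ=-90°, α=330°
  d=(0.8660,-0.5000)  start (6,4)  tX=0.4850 tY=0.6800  stride 1/|dx|=1.1547 1/|dy|=2.0000
    cross x-line → (7,4), t=0.4850
    cross y-line → (7,3), t=0.6800
    cross x-line → (8,3), t=1.6397
    cross y-line → (8,2), t=2.6800
    cross x-line → (9,2), t=2.7944 (wall)
  → r_2 = 2.7944
beam 3: φ=-45°, α=15°
  d=(0.9659,0.2588)  start (6,4)  tX=0.4348 tY=2.5500  stride 1/|dx|=1.0353 1/|dy|=3.8637
    cross x-line → (7,4), t=0.4348
    cross x-line → (8,4), t=1.4701
    cross x-line → (9,4), t=2.5054 (wall)
  → r_3 = 2.5054
beam 4: φ=0°, α=60°
  d=(0.5000,0.8660)  start (6,4)  tX=0.8400 tY=0.7621  stride 1/|dx|=2.0000 1/|dy|=1.1547
    cross y-line → (6,5), t=0.7621
    cross x-line → (7,5), t=0.8400
    cross y-line → (7,6), t=1.9168
    cross x-line → (8,6), t=2.8400
    cross y-line → (8,7), t=3.0715
    cross y-line → (8,8), t=4.2262
    cross x-line → (9,8), t=4.8400 (wall)
  → r_4 = 4.8400
beam 5: φ=45°, α=105°
  d=(-0.2588,0.9659)  start (6,4)  tX=2.2409 tY=0.6833  stride 1/|dx|=3.8637 1/|dy|=1.0353
    cross y-line → (6,5), t=0.6833
    cross y-line → (6,6), t=1.7186
    cross x-line → (5,6), t=2.2409
    cross y-line → (5,7), t=2.7538
    cross y-line → (5,8), t=3.7891
    cross y-line → (5,9), t=4.8244 (wall)
  → r_5 = 4.8244
beam 6: φ=90°, α=150°
  d=(-0.8660,0.5000)  start (6,4)  tX=0.6697 tY=1.3200  stride 1/|dx|=1.1547 1/|dy|=2.0000
    cross x-line → (5,4), t=0.6697 (wall)
  → r_6 = 0.6697
beam 7: φ=135°, α=195°
  d=(-0.9659,-0.2588)  start (6,4)  tX=0.6005 tY=1.3137  stride 1/|dx|=1.0353 1/|dy|=3.8637
    cross x-line → (5,4), t=0.6005 (wall)
  → r_7 = 0.6005

ranges = [1.3873, 2.7944, 2.5054, 4.8400, 4.8244, 0.6697, 0.6005]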